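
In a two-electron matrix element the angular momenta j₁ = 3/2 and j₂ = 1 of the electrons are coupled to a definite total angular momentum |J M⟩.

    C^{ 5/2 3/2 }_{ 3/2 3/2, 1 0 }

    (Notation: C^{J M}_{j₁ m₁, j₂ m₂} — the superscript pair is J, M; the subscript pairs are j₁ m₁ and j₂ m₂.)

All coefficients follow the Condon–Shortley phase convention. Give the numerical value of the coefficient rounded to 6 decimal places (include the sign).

+√(2/5) ≈ +0.632456

triangle: 0!×3!×2!/6! = 12/720
(j±m)!: 3!×0!×1!×1!×4!×1! = 144
prefactor² = (2J+1)×Δ×N² = 72/5
  k=0: +1/(0!×0!×0!×1!×3!×1!) = 1/6
Σ = 1/6  ⇒  CG² = 72/5×(1/6)² = 2/5
CG = +√(2/5) = +0.632456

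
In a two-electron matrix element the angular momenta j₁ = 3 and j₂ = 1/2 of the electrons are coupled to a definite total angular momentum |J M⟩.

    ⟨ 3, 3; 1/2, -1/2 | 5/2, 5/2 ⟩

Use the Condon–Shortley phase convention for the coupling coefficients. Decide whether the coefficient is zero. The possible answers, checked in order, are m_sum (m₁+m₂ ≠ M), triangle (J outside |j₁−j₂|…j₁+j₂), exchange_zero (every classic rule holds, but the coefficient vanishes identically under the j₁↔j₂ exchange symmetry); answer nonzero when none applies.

m-sum: m₁+m₂ = 3+(-1/2) = 5/2, M = 5/2  ✓
triangle: |j₁−j₂| = 5/2 ≤ J = 5/2 ≤ j₁+j₂ = 7/2  ✓
exchange: j₁≠j₂ or m₁≠m₂ — the exchange symmetry imposes no constraint here
value check: CG = +√(6/7) = +0.925820 ≠ 0

nonzero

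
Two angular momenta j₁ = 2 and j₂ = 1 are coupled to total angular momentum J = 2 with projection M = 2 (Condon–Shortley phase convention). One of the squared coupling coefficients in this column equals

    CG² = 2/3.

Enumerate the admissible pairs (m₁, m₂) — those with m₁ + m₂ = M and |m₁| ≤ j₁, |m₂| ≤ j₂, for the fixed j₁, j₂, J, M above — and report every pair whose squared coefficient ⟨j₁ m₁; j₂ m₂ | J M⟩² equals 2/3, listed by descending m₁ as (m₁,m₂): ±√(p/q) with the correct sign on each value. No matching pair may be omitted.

(2,0): +√(2/3)

Admissible pairs with m₁+m₂ = M = 2: (1,1), (2,0)
  (m₁,m₂)=(2,0): CG² = 2/3, CG = +√(2/3)   ← matches the target
  (m₁,m₂)=(1,1): CG² = 1/3, CG = −√(1/3)
Pairs with CG² = 2/3: (2,0): +√(2/3)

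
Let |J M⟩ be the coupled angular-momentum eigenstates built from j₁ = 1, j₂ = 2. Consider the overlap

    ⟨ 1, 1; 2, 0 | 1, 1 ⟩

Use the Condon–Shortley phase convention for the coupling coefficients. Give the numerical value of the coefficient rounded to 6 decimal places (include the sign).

+√(1/10) = +0.316228

j₁+j₂−J=2  J+j₁−j₂=0  J−j₁+j₂=2  j₁+j₂+J+1=5
(j₁±m₁, j₂±m₂, J±M) = (2,0,2,2,2,0)
P² = 8/5
sum k=0..0:
  [0] +1/4 = 1/4
S = 1/4
C² = P²·S² = 1/10 ; C = +0.316228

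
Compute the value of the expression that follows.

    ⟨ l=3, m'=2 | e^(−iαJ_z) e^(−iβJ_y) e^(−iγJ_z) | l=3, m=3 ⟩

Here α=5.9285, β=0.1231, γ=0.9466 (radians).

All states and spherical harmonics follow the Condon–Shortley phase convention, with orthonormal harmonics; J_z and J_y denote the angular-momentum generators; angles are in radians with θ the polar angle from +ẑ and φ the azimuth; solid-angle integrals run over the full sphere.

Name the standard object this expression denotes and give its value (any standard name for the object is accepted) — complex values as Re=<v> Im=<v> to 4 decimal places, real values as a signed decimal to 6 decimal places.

Wigner D-matrix element, Re=-0.0792 Im=-0.1265

This is a Wigner D-matrix element — the rotation-matrix element ⟨l m'| R(α,β,γ) |l m⟩ in the angular-momentum basis.
First d^3_{2,3}(β=0.1231), then the phase factors e^{-i(2)α} and e^{-i(3)γ}:
c=cos(0.123100/2)=0.998106, s=sin(0.123100/2)=0.061511; N=√[120·1·720·1]=293.938769
k: max(0,(3)−(2))=1 … min(3+(3),3−(2))=1
  k=1: (−1)^0·293.9388/(120)·0.9981^5·0.0615^1 = +0.149250
d^3_{2,3}(0.1231) = +0.149250
D = (+0.758772+0.651356i)·(+0.149250)·(-0.954805-0.297232i) = -0.079233-0.126482i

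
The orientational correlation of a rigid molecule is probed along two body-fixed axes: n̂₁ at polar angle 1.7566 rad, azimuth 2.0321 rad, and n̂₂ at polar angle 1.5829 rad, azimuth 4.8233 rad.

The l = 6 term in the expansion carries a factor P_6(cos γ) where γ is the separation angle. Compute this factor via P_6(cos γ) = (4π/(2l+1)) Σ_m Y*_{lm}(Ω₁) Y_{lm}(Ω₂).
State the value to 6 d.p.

Addition theorem: P_6(cos γ) = (4π/13) Σ_m Y*_{lm}(Ω₁) Y_{lm}(Ω₂), m = −6…6:
  term(m=-6) = -0.106541+0.181188i   from Y*(Ω₁)=+0.405240-0.158938i, Y(Ω₂)=-0.379841+0.298138i
  term(m=-5) = +0.001034-0.005645i   from Y*(Ω₁)=+0.210129+0.190225i, Y(Ω₂)=-0.010661-0.017213i
  term(m=-4) = +0.012468+0.072974i   from Y*(Ω₁)=+0.056337-0.200115i, Y(Ω₂)=-0.321629+0.152851i
  term(m=-3) = -0.003518-0.006150i   from Y*(Ω₁)=+0.294583-0.055703i, Y(Ω₂)=-0.007720-0.022338i
  term(m=-2) = +0.033123+0.027943i   from Y*(Ω₁)=-0.080555-0.106364i, Y(Ω₂)=-0.316831+0.071456i
  term(m=-1) = -0.007025-0.002567i   from Y*(Ω₁)=+0.133660-0.268893i, Y(Ω₂)=-0.002757-0.024755i
  term(m=+0) = +0.035740+0.000000i   from Y*(Ω₁)=-0.112791-0.000000i, Y(Ω₂)=-0.316869+0.000000i
  term(m=+1) = -0.007025+0.002567i   from Y*(Ω₁)=-0.133660-0.268893i, Y(Ω₂)=+0.002757-0.024755i
  term(m=+2) = +0.033123-0.027943i   from Y*(Ω₁)=-0.080555+0.106364i, Y(Ω₂)=-0.316831-0.071456i
  term(m=+3) = -0.003518+0.006150i   from Y*(Ω₁)=-0.294583-0.055703i, Y(Ω₂)=+0.007720-0.022338i
  term(m=+4) = +0.012468-0.072974i   from Y*(Ω₁)=+0.056337+0.200115i, Y(Ω₂)=-0.321629-0.152851i
  term(m=+5) = +0.001034+0.005645i   from Y*(Ω₁)=-0.210129+0.190225i, Y(Ω₂)=+0.010661-0.017213i
  term(m=+6) = -0.106541-0.181188i   from Y*(Ω₁)=+0.405240+0.158938i, Y(Ω₂)=-0.379841-0.298138i
Total Σ_m = -0.105179+0.000000i. Multiply by 0.966644: -0.101671+0.000000i. P_6(cos γ) = -0.101671

-0.101671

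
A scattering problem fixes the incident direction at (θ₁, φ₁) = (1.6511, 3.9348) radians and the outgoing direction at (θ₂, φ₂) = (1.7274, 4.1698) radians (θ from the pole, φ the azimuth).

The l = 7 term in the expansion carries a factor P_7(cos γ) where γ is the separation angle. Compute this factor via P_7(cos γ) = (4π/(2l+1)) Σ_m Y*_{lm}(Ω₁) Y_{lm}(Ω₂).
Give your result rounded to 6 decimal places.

0.317015

Expand P_7 via completeness: Σ_{m} conj(Y_{7,m}) at Ω₁ times Y_{7,m} at Ω₂ —
  [-7]  conj(Y_{7,-7})(Ω₁) = (-0.364053, 0.326278) ; Y_{7,-7}(Ω₂) = (-0.280006, 0.363380) ; Δ = (-0.016626, -0.223649)
  [-6]  conj(Y_{7,-6})(Ω₁) = (-0.006895, 0.147045) ; Y_{7,-6}(Ω₂) = (-0.269268, -0.030814) ; Δ = (0.006388, -0.039382)
  [-5]  conj(Y_{7,-5})(Ω₁) = (-0.224636, -0.242901) ; Y_{7,-5}(Ω₂) = (0.098057, 0.214573) ; Δ = (0.030093, -0.072019)
  [-4]  conj(Y_{7,-4})(Ω₁) = (-0.169395, -0.005293) ; Y_{7,-4}(Ω₂) = (-0.165001, 0.241410) ; Δ = (0.029228, -0.040020)
  [-3]  conj(Y_{7,-3})(Ω₁) = (0.204612, -0.195242) ; Y_{7,-3}(Ω₂) = (0.157455, 0.008980) ; Δ = (0.033970, -0.028904)
  [-2]  conj(Y_{7,-2})(Ω₁) = (0.002785, -0.178275) ; Y_{7,-2}(Ω₂) = (0.137896, 0.261280) ; Δ = (0.046964, -0.023856)
  [-1]  conj(Y_{7,-1})(Ω₁) = (0.185444, 0.188364) ; Y_{7,-1}(Ω₂) = (0.065249, -0.108216) ; Δ = (0.032484, -0.007777)
  [+0]  conj(Y_{7,0})(Ω₁) = (0.180769, -0.000000) ; Y_{7,0}(Ω₂) = (0.295445, 0.000000) ; Δ = (0.053407, 0.000000)
  [+1]  conj(Y_{7,1})(Ω₁) = (-0.185444, 0.188364) ; Y_{7,1}(Ω₂) = (-0.065249, -0.108216) ; Δ = (0.032484, 0.007777)
  [+2]  conj(Y_{7,2})(Ω₁) = (0.002785, 0.178275) ; Y_{7,2}(Ω₂) = (0.137896, -0.261280) ; Δ = (0.046964, 0.023856)
  [+3]  conj(Y_{7,3})(Ω₁) = (-0.204612, -0.195242) ; Y_{7,3}(Ω₂) = (-0.157455, 0.008980) ; Δ = (0.033970, 0.028904)
  [+4]  conj(Y_{7,4})(Ω₁) = (-0.169395, 0.005293) ; Y_{7,4}(Ω₂) = (-0.165001, -0.241410) ; Δ = (0.029228, 0.040020)
  [+5]  conj(Y_{7,5})(Ω₁) = (0.224636, -0.242901) ; Y_{7,5}(Ω₂) = (-0.098057, 0.214573) ; Δ = (0.030093, 0.072019)
  [+6]  conj(Y_{7,6})(Ω₁) = (-0.006895, -0.147045) ; Y_{7,6}(Ω₂) = (-0.269268, 0.030814) ; Δ = (0.006388, 0.039382)
  [+7]  conj(Y_{7,7})(Ω₁) = (0.364053, 0.326278) ; Y_{7,7}(Ω₂) = (0.280006, 0.363380) ; Δ = (-0.016626, 0.223649)
Accumulated sum (0.378409, 0.000000); after 4π/(2l+1) scaling, (0.317015, 0.000000) ⇒ P_7 = 0.317015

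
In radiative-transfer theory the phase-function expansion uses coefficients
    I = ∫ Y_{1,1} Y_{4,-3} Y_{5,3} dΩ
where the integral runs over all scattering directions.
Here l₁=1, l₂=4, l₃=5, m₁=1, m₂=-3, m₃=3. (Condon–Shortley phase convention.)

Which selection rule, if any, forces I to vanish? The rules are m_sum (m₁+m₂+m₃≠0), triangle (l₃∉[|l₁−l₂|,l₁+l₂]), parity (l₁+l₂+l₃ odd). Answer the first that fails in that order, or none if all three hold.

m_sum

azimuthal sum: 1 − 3 + 3 = 1  ✗
3 ≤ 5 ≤ 5 (triangle on l)
L = 1 + 4 + 5 = 10 (even)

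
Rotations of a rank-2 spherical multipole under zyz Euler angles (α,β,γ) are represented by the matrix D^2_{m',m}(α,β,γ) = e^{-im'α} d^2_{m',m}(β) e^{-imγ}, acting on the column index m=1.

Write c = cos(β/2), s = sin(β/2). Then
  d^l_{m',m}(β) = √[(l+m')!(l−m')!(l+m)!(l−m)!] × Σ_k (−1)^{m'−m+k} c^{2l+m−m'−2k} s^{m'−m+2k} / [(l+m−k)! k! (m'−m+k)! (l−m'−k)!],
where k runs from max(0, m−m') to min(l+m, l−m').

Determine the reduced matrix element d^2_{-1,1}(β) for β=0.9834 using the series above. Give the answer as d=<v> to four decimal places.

d=0.4700

d^2_{-1,1}(β=0.9834) via the finite sum:
Half-angle: c=0.881532, s=0.472125. N=√(1·6·6·1)=6.000000
k∈{2,3} keeps every argument non-negative
  k=2: (−1)^0·6.0000/(2)·0.8815^2·0.4721^2 = +0.519650
  k=3: (−1)^1·6.0000/(6)·0.8815^0·0.4721^4 = -0.049685
d^2_{-1,1}(0.9834) = +0.519650 -0.049685 = +0.469965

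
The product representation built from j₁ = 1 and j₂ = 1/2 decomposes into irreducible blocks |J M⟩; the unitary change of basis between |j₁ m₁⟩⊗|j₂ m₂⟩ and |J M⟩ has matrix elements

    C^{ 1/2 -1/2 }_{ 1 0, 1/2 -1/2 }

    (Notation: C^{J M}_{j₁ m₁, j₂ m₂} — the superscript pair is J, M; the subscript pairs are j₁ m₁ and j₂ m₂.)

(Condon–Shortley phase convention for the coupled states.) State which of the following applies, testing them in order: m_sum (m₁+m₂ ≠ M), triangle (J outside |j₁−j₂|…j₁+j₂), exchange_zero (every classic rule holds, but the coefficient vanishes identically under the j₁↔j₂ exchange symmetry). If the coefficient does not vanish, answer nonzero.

m-sum: m₁+m₂ = 0+(-1/2) = -1/2, M = -1/2  ✓
triangle: |j₁−j₂| = 1/2 ≤ J = 1/2 ≤ j₁+j₂ = 3/2  ✓
exchange: j₁≠j₂ or m₁≠m₂ — the exchange symmetry imposes no constraint here
value check: CG = +√(1/3) = +0.577350 ≠ 0

nonzero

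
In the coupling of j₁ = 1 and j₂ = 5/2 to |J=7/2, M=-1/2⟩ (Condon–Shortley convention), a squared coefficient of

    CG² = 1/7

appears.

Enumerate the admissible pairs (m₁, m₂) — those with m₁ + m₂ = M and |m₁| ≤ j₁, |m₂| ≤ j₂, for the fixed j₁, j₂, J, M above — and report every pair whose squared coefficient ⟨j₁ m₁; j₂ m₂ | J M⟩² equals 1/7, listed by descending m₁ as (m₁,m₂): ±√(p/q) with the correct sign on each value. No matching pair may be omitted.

(1,-3/2): +√(1/7)

Admissible pairs with m₁+m₂ = M = -1/2: (-1,1/2), (0,-1/2), (1,-3/2)
  (m₁,m₂)=(1,-3/2): CG² = 1/7, CG = +√(1/7)   ← matches the target
  (m₁,m₂)=(0,-1/2): CG² = 4/7, CG = +√(4/7)
  (m₁,m₂)=(-1,1/2): CG² = 2/7, CG = +√(2/7)
Pairs with CG² = 1/7: (1,-3/2): +√(1/7)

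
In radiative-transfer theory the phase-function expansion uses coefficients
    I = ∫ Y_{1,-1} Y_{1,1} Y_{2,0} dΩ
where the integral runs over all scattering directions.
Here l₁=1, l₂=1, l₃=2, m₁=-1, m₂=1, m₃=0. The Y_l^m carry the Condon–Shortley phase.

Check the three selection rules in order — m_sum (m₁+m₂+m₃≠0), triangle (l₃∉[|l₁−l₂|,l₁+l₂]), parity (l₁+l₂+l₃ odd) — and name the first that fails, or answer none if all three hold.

none

m₁+m₂+m₃ = -1 + 1 + 0 = 0  ✓
triangle: |1−1|=0 ≤ l₃=2 ≤ 1+1=2  ✓
parity: l₁+l₂+l₃ = 4 is even  ✓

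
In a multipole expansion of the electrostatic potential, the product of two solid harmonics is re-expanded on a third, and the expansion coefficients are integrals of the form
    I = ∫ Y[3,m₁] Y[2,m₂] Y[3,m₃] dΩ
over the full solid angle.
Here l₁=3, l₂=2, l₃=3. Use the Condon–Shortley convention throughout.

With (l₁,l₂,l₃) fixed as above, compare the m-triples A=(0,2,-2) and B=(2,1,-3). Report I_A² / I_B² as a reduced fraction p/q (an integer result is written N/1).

Same 3,2,3: normalisation and zero-m 3j drop out of the ratio.
A: Δ: 2! 4! 2! / 9! → 1/3780; sum: t=2:+1/24 = 1/24; 3j²(3 2 3; 0 2 -2) = Δ·Π!·Σ² = 1/21  (sign -1)
B: Δ: 2! 4! 2! / 9! → 1/3780; sum: t=1:−1/48 = -1/48; 3j²(3 2 3; 2 1 -3) = Δ·Π!·Σ² = 5/84  (sign -1)
I_A²/I_B² = (1/21)/(5/84) = 4/5

4/5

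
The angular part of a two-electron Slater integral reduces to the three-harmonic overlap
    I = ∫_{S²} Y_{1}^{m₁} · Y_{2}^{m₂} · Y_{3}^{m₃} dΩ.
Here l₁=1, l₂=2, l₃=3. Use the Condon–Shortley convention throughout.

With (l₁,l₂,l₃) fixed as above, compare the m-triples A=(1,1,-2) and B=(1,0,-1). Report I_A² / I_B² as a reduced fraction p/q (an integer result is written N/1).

5/3

Same 1,2,3: normalisation and zero-m 3j drop out of the ratio.
A: Δ: 0! 2! 4! / 7! → 1/105; sum: t=0:+1/12 = 1/12; 3j²(1 2 3; 1 1 -2) = Δ·Π!·Σ² = 2/21  (sign -1)
B: Δ: 0! 2! 4! / 7! → 1/105; sum: t=0:+1/8 = 1/8; 3j²(1 2 3; 1 0 -1) = Δ·Π!·Σ² = 2/35  (sign +1)
I_A²/I_B² = (2/21)/(2/35) = 5/3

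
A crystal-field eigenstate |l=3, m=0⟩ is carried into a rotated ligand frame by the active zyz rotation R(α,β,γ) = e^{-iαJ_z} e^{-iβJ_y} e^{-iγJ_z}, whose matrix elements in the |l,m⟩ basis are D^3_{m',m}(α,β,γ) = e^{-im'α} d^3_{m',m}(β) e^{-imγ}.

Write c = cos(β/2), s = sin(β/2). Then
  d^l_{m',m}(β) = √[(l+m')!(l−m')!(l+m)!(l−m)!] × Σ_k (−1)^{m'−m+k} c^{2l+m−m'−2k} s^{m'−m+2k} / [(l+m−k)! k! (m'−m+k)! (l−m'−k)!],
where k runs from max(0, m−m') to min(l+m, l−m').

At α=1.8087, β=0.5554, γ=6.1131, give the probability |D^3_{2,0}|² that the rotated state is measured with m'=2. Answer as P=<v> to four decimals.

P=0.1046

Split into d^3_{2,0}(β=0.5554) × two z-phases.
Half-angle: c=0.961689, s=0.274144. N=√(120·1·6·6)=65.726707
k: max(0,(0)−(2))=0 … min(3+(0),3−(2))=1
  k=0: (−1)^2·65.7267/(12)·0.9617^4·0.2741^2 = +0.352093
  k=1: (−1)^3·65.7267/(12)·0.9617^2·0.2741^4 = -0.028612
d^3_{2,0}(0.5554) = +0.352093 -0.028612 = +0.323481
|D^3_{2,0}|² = |d^3_{2,0}(β)|² = (+0.323481)² = 0.104640 (the z-rotation phases have unit modulus)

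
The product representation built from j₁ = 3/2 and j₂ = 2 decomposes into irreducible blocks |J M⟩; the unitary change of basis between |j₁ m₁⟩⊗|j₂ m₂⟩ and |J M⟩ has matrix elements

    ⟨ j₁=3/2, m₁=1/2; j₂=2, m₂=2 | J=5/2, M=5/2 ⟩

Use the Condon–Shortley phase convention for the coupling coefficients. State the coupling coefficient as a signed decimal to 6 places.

-0.755929  (= −√(4/7))

j₁+j₂−J=1  J+j₁−j₂=2  J−j₁+j₂=3  j₁+j₂+J+1=7
(j₁±m₁, j₂±m₂, J±M) = (2,1,4,0,5,0)
P² = 576/7
sum k=1..1:
  [1] −1/12 = -1/12
S = -1/12
C² = P²·S² = 4/7 ; C = -0.755929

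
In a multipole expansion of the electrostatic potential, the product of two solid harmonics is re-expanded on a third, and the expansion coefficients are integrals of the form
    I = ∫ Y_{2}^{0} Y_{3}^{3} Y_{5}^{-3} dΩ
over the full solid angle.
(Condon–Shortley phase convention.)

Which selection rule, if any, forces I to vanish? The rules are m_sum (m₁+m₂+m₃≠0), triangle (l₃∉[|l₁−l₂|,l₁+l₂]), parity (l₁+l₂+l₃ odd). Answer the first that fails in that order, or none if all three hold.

azimuthal sum: 0 + 3 − 3 = 0  ✓
1 ≤ 5 ≤ 5 (triangle on l)  ✓
L = 2 + 3 + 5 = 10 (even)  ✓

none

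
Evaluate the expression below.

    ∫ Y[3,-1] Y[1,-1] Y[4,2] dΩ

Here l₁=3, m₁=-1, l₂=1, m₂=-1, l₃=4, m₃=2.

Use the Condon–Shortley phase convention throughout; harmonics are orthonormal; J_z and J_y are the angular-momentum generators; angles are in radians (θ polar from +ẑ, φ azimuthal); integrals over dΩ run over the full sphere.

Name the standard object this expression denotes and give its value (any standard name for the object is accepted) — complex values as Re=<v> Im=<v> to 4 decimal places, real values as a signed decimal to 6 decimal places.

This is a Gaunt coefficient — the integral of a triple product of spherical harmonics over the sphere.
Rules hold: Σm=0, L=8 even, 2≤4≤4.
N = 7·3·9 = 189
Δ = 0!·6!·2!/9! = 1/252
Racah Σ t=0..0: t=0:+1/36 = 1/36
⇒ 3j(3 1 4; 0 0 0)² = 4/63, sgn +1
Racah Σ t=0..0: t=0:+1/96 = 1/96
⇒ 3j(3 1 4; -1 -1 2)² = 5/84, sgn +1
4πI² = N·(3j₀)²·(3jₘ)² = 5/7
I = +1·√(0.714286/4π) = 0.23841361

Gaunt coefficient, +0.238414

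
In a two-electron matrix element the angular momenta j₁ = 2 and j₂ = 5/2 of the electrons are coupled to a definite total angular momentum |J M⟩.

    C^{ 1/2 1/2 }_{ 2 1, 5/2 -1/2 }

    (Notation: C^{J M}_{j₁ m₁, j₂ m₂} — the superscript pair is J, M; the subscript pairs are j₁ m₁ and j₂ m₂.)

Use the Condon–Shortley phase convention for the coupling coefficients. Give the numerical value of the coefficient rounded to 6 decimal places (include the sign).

−√(2/15) ≈ -0.365148

triangle: 4!*0!*1!/6! = 24/720
(j±m)!: 3!*1!*2!*3!*1!*0! = 72
prefactor² = (2J+1)*Δ*N² = 24/5
  k=1: −1/(1!*3!*0!*1!*0!*0!) = -1/6
Σ = -1/6  ⇒  CG² = 24/5*(-1/6)² = 2/15
CG = −√(2/15) = -0.365148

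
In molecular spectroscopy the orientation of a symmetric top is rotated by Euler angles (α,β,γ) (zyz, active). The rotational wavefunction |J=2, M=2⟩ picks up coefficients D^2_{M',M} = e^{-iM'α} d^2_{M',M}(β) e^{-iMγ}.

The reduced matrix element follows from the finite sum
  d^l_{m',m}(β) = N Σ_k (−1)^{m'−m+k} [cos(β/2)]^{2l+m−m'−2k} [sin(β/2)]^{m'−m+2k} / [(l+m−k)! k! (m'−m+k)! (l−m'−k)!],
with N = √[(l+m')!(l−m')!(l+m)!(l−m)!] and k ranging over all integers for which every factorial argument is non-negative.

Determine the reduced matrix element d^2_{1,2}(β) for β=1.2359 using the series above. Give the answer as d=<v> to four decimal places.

d^2_{1,2}(β=1.2359) via the finite sum:
With c≡cos(β/2)=0.815068 and s≡sin(β/2)=0.579365, N=[6·1·24·1]^{1/2}=12.000000
k∈{1} keeps every argument non-negative
  k=1: (−1)^0·12.0000/(6)·0.8151^3·0.5794^1 = +0.627428
d^2_{1,2}(1.2359) = +0.627428

d=0.6274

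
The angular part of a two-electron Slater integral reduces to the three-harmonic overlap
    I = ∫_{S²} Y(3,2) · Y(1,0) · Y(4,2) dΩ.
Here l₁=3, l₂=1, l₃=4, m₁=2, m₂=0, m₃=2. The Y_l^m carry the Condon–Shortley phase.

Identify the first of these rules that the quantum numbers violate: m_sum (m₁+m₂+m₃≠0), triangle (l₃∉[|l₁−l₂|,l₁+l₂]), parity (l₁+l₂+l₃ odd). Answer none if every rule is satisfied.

m_sum

Σmᵢ = 4  ✗
l₃∈[|l₁−l₂|,l₁+l₂]=[2,4], have l₃=4
Σlᵢ = 8 ⇒ even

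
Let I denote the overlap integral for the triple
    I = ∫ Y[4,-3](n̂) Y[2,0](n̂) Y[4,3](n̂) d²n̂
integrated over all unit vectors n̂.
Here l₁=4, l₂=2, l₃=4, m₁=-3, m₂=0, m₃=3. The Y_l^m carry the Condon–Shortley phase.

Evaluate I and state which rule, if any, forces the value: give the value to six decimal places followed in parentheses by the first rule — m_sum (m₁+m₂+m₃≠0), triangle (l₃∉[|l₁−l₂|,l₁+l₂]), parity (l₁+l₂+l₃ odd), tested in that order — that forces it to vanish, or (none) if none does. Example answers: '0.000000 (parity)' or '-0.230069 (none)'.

Rules hold: Σm=0, L=10 even, 2≤4≤6.
N = 9·5·9 = 405
Δ = 2!·6!·2!/11! = 1/13860
Racah Σ t=0..2: t=0:+1/192 t=1:−1/36 t=2:+1/192 = -5/288
⇒ 3j(4 2 4; 0 0 0)² = 20/693, sgn -1
Racah Σ t=1..2: t=1:−1/720 t=2:+1/480 = 1/1440
⇒ 3j(4 2 4; -3 0 3)² = 7/1980, sgn -1
4πI² = N·(3j₀)²·(3jₘ)² = 5/121
I = +1·√(0.0413223/4π) = 0.05734392
No selection rule forces the value: the integral is nonzero (none).

0.057344 (none)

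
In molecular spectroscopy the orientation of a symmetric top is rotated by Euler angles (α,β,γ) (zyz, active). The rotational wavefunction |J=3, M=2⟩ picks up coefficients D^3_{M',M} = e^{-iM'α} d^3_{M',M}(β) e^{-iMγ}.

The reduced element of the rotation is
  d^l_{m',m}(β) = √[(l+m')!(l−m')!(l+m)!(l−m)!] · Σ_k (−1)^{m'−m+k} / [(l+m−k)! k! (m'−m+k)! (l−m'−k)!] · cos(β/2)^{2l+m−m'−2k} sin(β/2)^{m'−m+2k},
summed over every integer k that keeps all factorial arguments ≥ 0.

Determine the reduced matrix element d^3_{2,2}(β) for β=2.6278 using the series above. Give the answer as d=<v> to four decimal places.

d=-0.0192

d^3_{2,2}(β=2.6278) via the finite sum:
c=cos(2.627800/2)=0.254080, s=sin(2.627800/2)=0.967183; N=√[120·1·120·1]=120.000000
k∈{0,1} keeps every argument non-negative
  k=0: (−1)^0·120.0000/(120)·0.2541^6·0.9672^0 = +0.000269
  k=1: (−1)^1·120.0000/(24)·0.2541^4·0.9672^2 = -0.019493
d^3_{2,2}(2.6278) = +0.000269 -0.019493 = -0.019224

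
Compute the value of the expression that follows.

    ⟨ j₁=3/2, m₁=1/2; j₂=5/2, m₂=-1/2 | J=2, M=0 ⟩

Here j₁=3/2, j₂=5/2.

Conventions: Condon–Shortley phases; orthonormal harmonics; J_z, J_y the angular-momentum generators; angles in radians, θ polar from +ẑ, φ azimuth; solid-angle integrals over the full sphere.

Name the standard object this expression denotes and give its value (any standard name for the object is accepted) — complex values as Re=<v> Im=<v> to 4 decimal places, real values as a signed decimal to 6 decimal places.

Clebsch–Gordan coefficient, −√(1/14) ≈ -0.267261

This is a Clebsch–Gordan (vector-coupling) coefficient.
j₁+j₂−J=2  J+j₁−j₂=1  J−j₁+j₂=3  j₁+j₂+J+1=7
(j₁±m₁, j₂±m₂, J±M) = (2,1,2,3,2,2)
P² = 8/7
sum k=0..1:
  [0] +1/4 = 1/4
  [1] −1/2 = -1/2
S = -1/4
C² = P²·S² = 1/14 ; C = -0.267261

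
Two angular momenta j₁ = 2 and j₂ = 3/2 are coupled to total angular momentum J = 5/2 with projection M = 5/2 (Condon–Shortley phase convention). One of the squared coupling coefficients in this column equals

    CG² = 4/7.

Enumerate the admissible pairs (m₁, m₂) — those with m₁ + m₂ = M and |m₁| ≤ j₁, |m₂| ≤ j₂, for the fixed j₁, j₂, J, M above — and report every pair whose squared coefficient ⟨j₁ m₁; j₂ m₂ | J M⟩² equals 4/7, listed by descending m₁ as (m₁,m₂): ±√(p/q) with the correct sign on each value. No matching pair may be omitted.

Admissible pairs with m₁+m₂ = M = 5/2: (1,3/2), (2,1/2)
  (m₁,m₂)=(2,1/2): CG² = 4/7, CG = +√(4/7)   ← matches the target
  (m₁,m₂)=(1,3/2): CG² = 3/7, CG = −√(3/7)
Pairs with CG² = 4/7: (2,1/2): +√(4/7)

(2,1/2): +√(4/7)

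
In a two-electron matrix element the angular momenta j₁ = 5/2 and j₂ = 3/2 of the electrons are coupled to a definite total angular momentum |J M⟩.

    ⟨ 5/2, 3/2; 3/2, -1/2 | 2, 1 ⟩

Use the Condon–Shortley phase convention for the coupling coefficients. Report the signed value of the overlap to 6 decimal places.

j₁+j₂−J=2  J+j₁−j₂=3  J−j₁+j₂=1  j₁+j₂+J+1=7
(j₁±m₁, j₂±m₂, J±M) = (4,1,1,2,3,1)
P² = 24/7
sum k=0..1:
  [0] +1/4 = 1/4
  [1] −1/6 = -1/6
S = 1/12
C² = P²·S² = 1/42 ; C = +0.154303

+0.154303  (= +√(1/42))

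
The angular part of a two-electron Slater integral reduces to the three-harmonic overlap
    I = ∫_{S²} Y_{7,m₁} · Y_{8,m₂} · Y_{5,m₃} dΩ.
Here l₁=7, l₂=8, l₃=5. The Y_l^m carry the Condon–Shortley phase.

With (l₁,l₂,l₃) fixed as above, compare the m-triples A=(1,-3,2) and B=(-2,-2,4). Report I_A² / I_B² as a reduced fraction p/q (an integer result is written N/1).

11/768

l's match ⇒ only the (l;m) 3-j factors differ between A and B.
A: triangle coeff Δ(7,8,5) = 1/814773960; Σ_t [2,5]: t=2:+1/69672960 t=3:−1/8709120 t=4:+1/8294400 t=5:−1/62208000 = 1/248832000; (3j)²=7/83980 [(7 8 5; 1 -3 2)], sign=-1
B: triangle coeff Δ(7,8,5) = 1/814773960; Σ_t [5,6]: t=5:−1/41472000 t=6:+1/74649600 = -1/93312000; (3j)²=1344/230945 [(7 8 5; -2 -2 4)], sign=+1
I_A²/I_B² = (7/83980)/(1344/230945) = 11/768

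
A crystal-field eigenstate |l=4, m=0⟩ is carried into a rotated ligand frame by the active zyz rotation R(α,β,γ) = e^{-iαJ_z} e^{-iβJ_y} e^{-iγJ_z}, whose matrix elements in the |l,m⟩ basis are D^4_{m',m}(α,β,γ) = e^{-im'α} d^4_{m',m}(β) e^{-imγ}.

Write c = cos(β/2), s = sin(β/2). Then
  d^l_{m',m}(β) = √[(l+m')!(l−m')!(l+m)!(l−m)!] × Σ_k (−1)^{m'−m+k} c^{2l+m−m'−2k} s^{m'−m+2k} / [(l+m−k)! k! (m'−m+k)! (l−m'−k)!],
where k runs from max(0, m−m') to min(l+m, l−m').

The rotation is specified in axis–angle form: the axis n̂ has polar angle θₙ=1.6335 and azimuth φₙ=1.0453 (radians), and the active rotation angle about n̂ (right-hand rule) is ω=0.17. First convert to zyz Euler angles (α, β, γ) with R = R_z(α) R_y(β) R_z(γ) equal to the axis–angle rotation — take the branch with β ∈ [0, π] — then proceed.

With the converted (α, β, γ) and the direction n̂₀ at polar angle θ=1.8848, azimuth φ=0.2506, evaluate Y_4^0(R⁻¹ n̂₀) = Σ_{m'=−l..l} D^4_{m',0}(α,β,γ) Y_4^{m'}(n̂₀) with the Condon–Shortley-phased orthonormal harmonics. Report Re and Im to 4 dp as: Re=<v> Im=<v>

Re=0.2071 Im=0.0000

Axis–angle → zyz. n̂ = (sinθₙcosφₙ, sinθₙsinφₙ, cosθₙ) = (+0.500657, +0.863375, -0.062663), ω = 0.1700.
R = I cosω + sinω [n̂]ₓ + (1−cosω) n̂n̂ᵀ gives
  R = [+0.989198, +0.016832, +0.145616; -0.004370, +0.996330, -0.085482; -0.146520, +0.083922, +0.985641]
β = atan2(√(R₁₃²+R₂₃²), R₃₃) = 0.169665; α = atan2(R₂₃, R₁₃) mod 2π = 5.752350; γ = atan2(R₃₂, −R₃₁) mod 2π = 0.520157
Need the full column D^4_{m',0} for m'=−4..4 at α=5.7523, β=0.1697, γ=0.5202.
cos(β/2)=0.996404, sin(β/2)=0.084731
d^4_{-4,0}: single k=4 term ⇒ +0.000425;  D = -0.000223-0.000362i
d^4_{-3,0}: k∈[3..4] ⇒ +0.007069 -0.000051 = +0.007018;  D = -0.000152-0.007016i
d^4_{-2,0}: k∈[2..4] ⇒ +0.066653 -0.001285 +0.000003 = +0.065371;  D = +0.031863-0.057080i
d^4_{-1,0}: k∈[1..4] ⇒ +0.369491 -0.016031 +0.000116 -0.000000 = +0.353576;  D = +0.304918-0.178999i
d^4_{0,0}: k∈[0..4] ⇒ +0.971591 -0.112413 +0.001829 -0.000006 +0.000000 = +0.861001;  D = +0.861001+0.000000i
d^4_{1,0}: k∈[0..3] ⇒ -0.369491 +0.016031 -0.000116 +0.000000 = -0.353576;  D = -0.304918-0.178999i
d^4_{2,0}: k∈[0..2] ⇒ +0.066653 -0.001285 +0.000003 = +0.065371;  D = +0.031863+0.057080i
d^4_{3,0}: k∈[0..1] ⇒ -0.007069 +0.000051 = -0.007018;  D = +0.000152-0.007016i
d^4_{4,0}: single k=0 term ⇒ +0.000425;  D = -0.000223+0.000362i
Y_4^{m'}(θ=1.8848,φ=0.2506) and Σ D·Y over m':
  (-0.0002-0.0004i)·(+0.1949-0.3052i)  (-0.0002-0.0070i)·(-0.2430+0.2272i)  (+0.0319-0.0571i)·(-0.0882+0.0483i)  (+0.3049-0.1790i)·(+0.3140-0.0804i)  (+0.8610+0.0000i)·(+0.0483+0.0000i)  (-0.3049-0.1790i)·(-0.3140-0.0804i)  (+0.0319+0.0571i)·(-0.0882-0.0483i)  (+0.0002-0.0070i)·(+0.2430+0.2272i)  (-0.0002+0.0004i)·(+0.1949+0.3052i)
Y_4^0(R⁻¹ n̂) = +0.207145-0.000000i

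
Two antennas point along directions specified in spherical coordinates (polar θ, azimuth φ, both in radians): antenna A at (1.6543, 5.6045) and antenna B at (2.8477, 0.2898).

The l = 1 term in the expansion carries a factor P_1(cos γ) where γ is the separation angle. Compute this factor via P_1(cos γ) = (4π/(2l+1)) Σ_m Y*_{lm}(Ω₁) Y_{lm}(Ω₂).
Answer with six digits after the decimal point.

Term-by-term m-sum for l=1 (normalisation 4π/3 = 4.188790):
  [-1]  conj(Y_{1,-1})(Ω₁) = (0.267995, -0.216135) ; Y_{1,-1}(Ω₂) = (0.095909, -0.028600) ; Δ = (0.019522, -0.028394)
  [+0]  conj(Y_{1,0})(Ω₁) = (-0.040753, -0.000000) ; Y_{1,0}(Ω₂) = (-0.467653, 0.000000) ; Δ = (0.019058, 0.000000)
  [+1]  conj(Y_{1,1})(Ω₁) = (-0.267995, -0.216135) ; Y_{1,1}(Ω₂) = (-0.095909, -0.028600) ; Δ = (0.019522, 0.028394)
Total Σ_m = (0.058102, 0.000000). Multiply by 4.188790: (0.243376, 0.000000). P_1(cos γ) = 0.243376

0.243376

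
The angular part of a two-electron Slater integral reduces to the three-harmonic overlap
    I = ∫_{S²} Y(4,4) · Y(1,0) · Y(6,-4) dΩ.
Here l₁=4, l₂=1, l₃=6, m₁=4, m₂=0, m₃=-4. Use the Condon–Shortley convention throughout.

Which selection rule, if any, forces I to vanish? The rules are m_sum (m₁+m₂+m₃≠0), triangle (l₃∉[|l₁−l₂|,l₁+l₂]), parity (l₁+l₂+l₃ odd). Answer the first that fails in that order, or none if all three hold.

Σmᵢ = 0  ✓
l₃∈[|l₁−l₂|,l₁+l₂]=[3,5] required, l₃=6 fails  ✗
Σlᵢ = 11 ⇒ odd

triangle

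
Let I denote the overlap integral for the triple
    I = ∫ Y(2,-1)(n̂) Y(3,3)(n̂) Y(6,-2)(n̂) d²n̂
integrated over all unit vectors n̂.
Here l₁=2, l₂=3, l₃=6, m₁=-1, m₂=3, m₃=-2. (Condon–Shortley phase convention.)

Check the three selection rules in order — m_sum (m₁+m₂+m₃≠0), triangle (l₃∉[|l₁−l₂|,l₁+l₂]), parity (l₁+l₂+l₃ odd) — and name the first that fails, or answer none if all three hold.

azimuthal sum: -1 + 3 − 2 = 0  ✓
l₃ must lie in [1,5]; have l₃=6  ✗
L = 2 + 3 + 6 = 11 (odd)

triangle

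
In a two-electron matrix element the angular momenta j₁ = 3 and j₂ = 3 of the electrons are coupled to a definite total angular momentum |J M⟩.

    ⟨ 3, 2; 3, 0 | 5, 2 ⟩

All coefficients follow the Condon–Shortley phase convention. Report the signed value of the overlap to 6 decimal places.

j₁+j₂−J=1  J+j₁−j₂=5  J−j₁+j₂=5  j₁+j₂+J+1=12
(j₁±m₁, j₂±m₂, J±M) = (5,1,3,3,7,3)
P² = 43200
sum k=0..1:
  [0] +1/288 = 1/288
  [1] −1/1440 = -1/1440
S = 1/360
C² = P²·S² = 1/3 ; C = +0.577350

+0.577350  (= +√(1/3))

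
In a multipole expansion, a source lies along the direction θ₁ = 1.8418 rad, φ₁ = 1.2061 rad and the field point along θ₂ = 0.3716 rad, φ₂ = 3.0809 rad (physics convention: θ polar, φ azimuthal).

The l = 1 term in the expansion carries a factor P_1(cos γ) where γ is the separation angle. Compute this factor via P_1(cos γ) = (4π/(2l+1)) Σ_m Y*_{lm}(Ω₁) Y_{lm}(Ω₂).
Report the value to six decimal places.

-0.354154

Addition theorem: P_1(cos γ) = (4π/3) Σ_m Y*_{lm}(Ω₁) Y_{lm}(Ω₂), m = −1…1:
  m=-1: Y*=0.11873 + 0.31099j  Y=-0.12522 - 0.00761j  product -0.01250 - 0.03985j
  m=+0: Y*=-0.13080 + 0.00000j  Y=0.45525 + 0.00000j  product -0.05955 + 0.00000j
  m=+1: Y*=-0.11873 + 0.31099j  Y=0.12522 - 0.00761j  product -0.01250 + 0.03985j
Σ over m = -0.08455 + 0.00000j; ×(4π/3) → -0.35415 + 0.00000j. Real part: -0.354154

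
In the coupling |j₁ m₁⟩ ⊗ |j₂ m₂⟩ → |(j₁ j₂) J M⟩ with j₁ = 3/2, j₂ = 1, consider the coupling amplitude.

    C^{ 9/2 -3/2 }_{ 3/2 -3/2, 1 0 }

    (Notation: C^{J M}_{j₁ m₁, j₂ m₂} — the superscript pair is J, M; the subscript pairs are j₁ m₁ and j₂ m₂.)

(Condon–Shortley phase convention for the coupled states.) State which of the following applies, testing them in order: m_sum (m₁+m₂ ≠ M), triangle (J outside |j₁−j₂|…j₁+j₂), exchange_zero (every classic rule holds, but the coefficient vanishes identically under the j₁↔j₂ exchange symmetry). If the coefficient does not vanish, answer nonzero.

triangle

m-sum: m₁+m₂ = -3/2+0 = -3/2, M = -3/2  ✓
triangle: need |j₁−j₂| ≤ J ≤ j₁+j₂, i.e. J ∈ [1/2, 5/2]; J = 9/2 is outside ✗ ⇒ coefficient is 0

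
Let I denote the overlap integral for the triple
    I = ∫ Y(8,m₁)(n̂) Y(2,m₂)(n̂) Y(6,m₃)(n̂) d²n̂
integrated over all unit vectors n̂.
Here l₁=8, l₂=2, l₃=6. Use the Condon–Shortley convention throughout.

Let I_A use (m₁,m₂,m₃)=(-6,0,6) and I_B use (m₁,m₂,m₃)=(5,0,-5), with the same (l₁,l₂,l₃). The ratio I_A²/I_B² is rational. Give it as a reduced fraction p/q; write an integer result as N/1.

l's match ⇒ only the (l;m) 3-j factors differ between A and B.
A: triangle coeff Δ(8,2,6) = 1/30940; Σ_t [2,2]: t=2:+1/1916006400 = 1/1916006400; (3j)²=1/340 [(8 2 6; -6 0 6)], sign=+1
B: triangle coeff Δ(8,2,6) = 1/30940; Σ_t [2,2]: t=2:+1/159667200 = 1/159667200; (3j)²=9/1190 [(8 2 6; 5 0 -5)], sign=-1
I_A²/I_B² = (1/340)/(9/1190) = 7/18

7/18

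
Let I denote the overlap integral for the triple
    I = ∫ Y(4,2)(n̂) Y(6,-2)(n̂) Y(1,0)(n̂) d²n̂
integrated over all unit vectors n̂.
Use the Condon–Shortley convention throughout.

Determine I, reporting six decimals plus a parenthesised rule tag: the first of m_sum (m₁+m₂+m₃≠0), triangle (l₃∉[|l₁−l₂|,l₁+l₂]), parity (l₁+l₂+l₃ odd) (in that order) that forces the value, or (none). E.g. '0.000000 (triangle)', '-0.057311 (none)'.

0.000000 (triangle)

triangle: need 2≤l₃≤10, have 1; I=0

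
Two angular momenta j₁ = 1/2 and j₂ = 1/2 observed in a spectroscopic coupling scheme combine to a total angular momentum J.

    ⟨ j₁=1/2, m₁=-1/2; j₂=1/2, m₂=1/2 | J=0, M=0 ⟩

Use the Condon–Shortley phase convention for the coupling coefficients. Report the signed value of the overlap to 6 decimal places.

triangle: 1!*0!*0!/2! = 1/2
(j±m)!: 0!*1!*1!*0!*0!*0! = 1
prefactor² = (2J+1)*Δ*N² = 1/2
  k=1: −1/(1!*0!*0!*0!*0!*0!) = -1
Σ = -1  ⇒  CG² = 1/2*(-1)² = 1/2
CG = −√(1/2) = -0.707107

−√(1/2) ≈ -0.707107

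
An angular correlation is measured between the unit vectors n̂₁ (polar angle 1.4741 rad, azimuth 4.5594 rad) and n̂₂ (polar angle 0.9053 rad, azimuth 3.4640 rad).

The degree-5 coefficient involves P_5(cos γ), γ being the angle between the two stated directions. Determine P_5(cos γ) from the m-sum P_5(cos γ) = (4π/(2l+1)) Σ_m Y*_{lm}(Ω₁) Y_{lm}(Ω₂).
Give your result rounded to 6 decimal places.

Expand P_5 via completeness: Σ_{m} conj(Y_{5,m}) at Ω₁ times Y_{5,m} at Ω₂ —
  m=-5: Y*=(-0.313973, -0.327086)  Y=(0.005763, 0.139660)  product (0.043871, -0.045734)
  m=-4: Y*=(0.113834, -0.079893)  Y=(0.096274, -0.333338)  product (-0.015672, -0.045637)
  m=-3: Y*=(-0.138445, -0.280161)  Y=(-0.232348, 0.337030)  product (0.126590, 0.018435)
  m=-2: Y*=(0.150247, -0.047463)  Y=(0.074378, -0.055937)  product (0.008520, -0.011934)
  m=-1: Y*=(-0.042330, -0.274523)  Y=(0.307089, -0.102587)  product (-0.041162, -0.079961)
  m=+0: Y*=(0.162060, -0.000000)  Y=(-0.182710, 0.000000)  product (-0.029610, 0.000000)
  m=+1: Y*=(0.042330, -0.274523)  Y=(-0.307089, -0.102587)  product (-0.041162, 0.079961)
  m=+2: Y*=(0.150247, 0.047463)  Y=(0.074378, 0.055937)  product (0.008520, 0.011934)
  m=+3: Y*=(0.138445, -0.280161)  Y=(0.232348, 0.337030)  product (0.126590, -0.018435)
  m=+4: Y*=(0.113834, 0.079893)  Y=(0.096274, 0.333338)  product (-0.015672, 0.045637)
  m=+5: Y*=(0.313973, -0.327086)  Y=(-0.005763, 0.139660)  product (0.043871, 0.045734)
Accumulated sum (0.214687, -0.000000); after 4π/(2l+1) scaling, (0.245257, -0.000000) ⇒ P_5 = 0.245257

0.245257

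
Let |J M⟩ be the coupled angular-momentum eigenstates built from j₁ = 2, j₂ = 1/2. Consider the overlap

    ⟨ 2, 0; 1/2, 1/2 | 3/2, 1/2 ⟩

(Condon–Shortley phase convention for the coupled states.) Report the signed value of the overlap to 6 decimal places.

−√(2/5) = -0.632456

√[4·1!3!0!/5! · 2!2!1!0!2!1!] = √(8/5)
  +(−1)^1/∏(1,0,1,0,2,0)! = -1/2  (running -1/2)
⟨..|..⟩ = √(8/5)·(-1/2) = -0.632456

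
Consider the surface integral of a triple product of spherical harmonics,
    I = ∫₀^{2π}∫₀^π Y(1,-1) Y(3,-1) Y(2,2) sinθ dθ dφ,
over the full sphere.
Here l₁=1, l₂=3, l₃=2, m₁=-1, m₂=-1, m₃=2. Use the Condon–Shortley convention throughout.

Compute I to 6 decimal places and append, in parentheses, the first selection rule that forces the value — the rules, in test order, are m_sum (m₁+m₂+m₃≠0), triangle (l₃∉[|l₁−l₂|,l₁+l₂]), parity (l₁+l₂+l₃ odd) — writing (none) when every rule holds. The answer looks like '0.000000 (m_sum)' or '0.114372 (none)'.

Rules hold: Σm=0, L=6 even, 2≤2≤4.
N = 3·7·5 = 105
Δ = 2!·0!·4!/7! = 1/105
Racah Σ t=1..1: t=1:−1/4 = -1/4
⇒ 3j(1 3 2; 0 0 0)² = 3/35, sgn -1
Racah Σ t=2..2: t=2:+1/48 = 1/48
⇒ 3j(1 3 2; -1 -1 2)² = 1/105, sgn +1
4πI² = N·(3j₀)²·(3jₘ)² = 3/35
I = -1·√(0.0857143/4π) = -0.08258890
No selection rule forces the value: the integral is nonzero (none).

-0.082589 (none)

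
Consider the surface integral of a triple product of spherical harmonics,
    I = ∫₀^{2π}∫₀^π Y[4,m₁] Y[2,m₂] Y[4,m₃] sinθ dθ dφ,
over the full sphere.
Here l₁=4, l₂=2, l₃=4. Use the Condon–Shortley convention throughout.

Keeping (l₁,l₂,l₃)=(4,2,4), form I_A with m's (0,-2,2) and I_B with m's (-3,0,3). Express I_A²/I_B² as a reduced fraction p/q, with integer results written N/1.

Same 4,2,4: normalisation and zero-m 3j drop out of the ratio.
A: Δ: 2! 6! 2! / 11! → 1/13860; sum: t=0:+1/192 = 1/192; 3j²(4 2 4; 0 -2 2) = Δ·Π!·Σ² = 3/77  (sign +1)
B: Δ: 2! 6! 2! / 11! → 1/13860; sum: t=1:−1/720 t=2:+1/480 = 1/1440; 3j²(4 2 4; -3 0 3) = Δ·Π!·Σ² = 7/1980  (sign -1)
I_A²/I_B² = (3/77)/(7/1980) = 540/49

540/49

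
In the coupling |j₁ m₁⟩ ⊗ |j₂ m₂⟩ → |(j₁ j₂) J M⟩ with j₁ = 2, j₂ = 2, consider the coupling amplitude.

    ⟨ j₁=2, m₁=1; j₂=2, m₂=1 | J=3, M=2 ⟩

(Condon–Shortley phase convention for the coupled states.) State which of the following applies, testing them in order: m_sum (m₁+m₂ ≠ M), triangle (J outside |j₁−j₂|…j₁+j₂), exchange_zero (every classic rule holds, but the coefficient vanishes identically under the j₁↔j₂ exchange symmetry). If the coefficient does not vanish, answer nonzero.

exchange_zero

m-sum: m₁+m₂ = 1+1 = 2, M = 2  ✓
triangle: |j₁−j₂| = 0 ≤ J = 3 ≤ j₁+j₂ = 4  ✓
exchange: j₁=j₂ and m₁=m₂, and (−1)^(j₁+j₂−J) = (−1)^1 = −1 forces ⟨j₁m₁;j₂m₂|JM⟩ = −⟨j₂m₂;j₁m₁|JM⟩ = −⟨j₁m₁;j₂m₂|JM⟩ ⇒ the coefficient vanishes identically
Racah sum check: Σ_k collapses to 0 ⇒ CG = 0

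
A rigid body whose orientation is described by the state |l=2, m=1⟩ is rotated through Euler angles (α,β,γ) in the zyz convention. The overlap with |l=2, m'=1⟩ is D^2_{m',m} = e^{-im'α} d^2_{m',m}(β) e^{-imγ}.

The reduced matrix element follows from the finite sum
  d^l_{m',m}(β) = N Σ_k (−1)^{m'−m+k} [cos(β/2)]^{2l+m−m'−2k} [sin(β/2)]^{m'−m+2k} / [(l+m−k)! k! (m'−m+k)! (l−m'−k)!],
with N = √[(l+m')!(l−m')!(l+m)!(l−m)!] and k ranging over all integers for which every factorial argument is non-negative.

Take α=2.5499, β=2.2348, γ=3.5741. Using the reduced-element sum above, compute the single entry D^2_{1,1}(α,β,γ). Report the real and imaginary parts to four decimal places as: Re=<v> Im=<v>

Re=-0.4229 Im=-0.0679

First d^2_{1,1}(β=2.2348), then the phase factors e^{-i(1)α} and e^{-i(1)γ}:
Half-angle: c=0.438021, s=0.898965. N=√(6·1·6·1)=6.000000
k: max(0,(1)−(1))=0 … min(2+(1),2−(1))=1
  k=0: (−1)^0·6.0000/(6)·0.4380^4·0.8990^0 = +0.036811
  k=1: (−1)^1·6.0000/(2)·0.4380^2·0.8990^2 = -0.465154
d^2_{1,1}(2.2348) = +0.036811 -0.465154 = -0.428343
Phases: e^{-i·(1)·2.5499}=-0.829998-0.557767i, e^{-i·(1)·3.5741}=-0.907918+0.419149i ⇒ D=-0.422927-0.067898i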